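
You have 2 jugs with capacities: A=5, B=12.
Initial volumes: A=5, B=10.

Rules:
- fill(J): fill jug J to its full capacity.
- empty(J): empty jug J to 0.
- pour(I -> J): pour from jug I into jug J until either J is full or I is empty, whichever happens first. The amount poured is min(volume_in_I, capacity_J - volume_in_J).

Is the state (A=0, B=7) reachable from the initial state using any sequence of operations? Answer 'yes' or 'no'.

BFS from (A=5, B=10):
  1. empty(A) -> (A=0 B=10)
  2. fill(B) -> (A=0 B=12)
  3. pour(B -> A) -> (A=5 B=7)
  4. empty(A) -> (A=0 B=7)
Target reached → yes.

Answer: yes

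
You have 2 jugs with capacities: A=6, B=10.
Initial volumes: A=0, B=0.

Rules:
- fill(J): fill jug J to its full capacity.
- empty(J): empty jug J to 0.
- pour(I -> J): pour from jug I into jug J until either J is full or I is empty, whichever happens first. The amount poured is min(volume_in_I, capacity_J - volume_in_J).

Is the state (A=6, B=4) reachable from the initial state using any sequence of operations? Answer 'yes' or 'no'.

BFS from (A=0, B=0):
  1. fill(B) -> (A=0 B=10)
  2. pour(B -> A) -> (A=6 B=4)
Target reached → yes.

Answer: yes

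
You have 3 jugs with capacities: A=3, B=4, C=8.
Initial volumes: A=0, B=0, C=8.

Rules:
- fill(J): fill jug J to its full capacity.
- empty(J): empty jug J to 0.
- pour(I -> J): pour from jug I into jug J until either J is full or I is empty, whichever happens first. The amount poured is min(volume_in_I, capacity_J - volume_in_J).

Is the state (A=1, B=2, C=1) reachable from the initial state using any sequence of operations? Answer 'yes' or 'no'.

Answer: no

Derivation:
BFS explored all 138 reachable states.
Reachable set includes: (0,0,0), (0,0,1), (0,0,2), (0,0,3), (0,0,4), (0,0,5), (0,0,6), (0,0,7), (0,0,8), (0,1,0), (0,1,1), (0,1,2) ...
Target (A=1, B=2, C=1) not in reachable set → no.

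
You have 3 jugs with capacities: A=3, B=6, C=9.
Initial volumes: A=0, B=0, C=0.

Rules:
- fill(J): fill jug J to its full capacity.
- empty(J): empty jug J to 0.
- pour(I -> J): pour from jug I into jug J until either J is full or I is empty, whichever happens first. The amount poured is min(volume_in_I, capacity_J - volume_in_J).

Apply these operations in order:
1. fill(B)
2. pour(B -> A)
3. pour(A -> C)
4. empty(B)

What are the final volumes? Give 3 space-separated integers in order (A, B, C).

Step 1: fill(B) -> (A=0 B=6 C=0)
Step 2: pour(B -> A) -> (A=3 B=3 C=0)
Step 3: pour(A -> C) -> (A=0 B=3 C=3)
Step 4: empty(B) -> (A=0 B=0 C=3)

Answer: 0 0 3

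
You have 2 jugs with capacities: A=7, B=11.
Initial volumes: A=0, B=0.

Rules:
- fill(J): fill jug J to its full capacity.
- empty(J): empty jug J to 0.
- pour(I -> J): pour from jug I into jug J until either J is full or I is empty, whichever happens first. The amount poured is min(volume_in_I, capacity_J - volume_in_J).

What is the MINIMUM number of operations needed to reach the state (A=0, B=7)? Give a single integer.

BFS from (A=0, B=0). One shortest path:
  1. fill(A) -> (A=7 B=0)
  2. pour(A -> B) -> (A=0 B=7)
Reached target in 2 moves.

Answer: 2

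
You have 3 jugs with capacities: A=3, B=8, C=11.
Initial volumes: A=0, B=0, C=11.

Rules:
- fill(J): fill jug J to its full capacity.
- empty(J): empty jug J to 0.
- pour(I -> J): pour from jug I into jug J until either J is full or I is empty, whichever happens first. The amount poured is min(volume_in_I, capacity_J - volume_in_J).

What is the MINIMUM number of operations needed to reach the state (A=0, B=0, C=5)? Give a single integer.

BFS from (A=0, B=0, C=11). One shortest path:
  1. pour(C -> A) -> (A=3 B=0 C=8)
  2. empty(A) -> (A=0 B=0 C=8)
  3. pour(C -> A) -> (A=3 B=0 C=5)
  4. empty(A) -> (A=0 B=0 C=5)
Reached target in 4 moves.

Answer: 4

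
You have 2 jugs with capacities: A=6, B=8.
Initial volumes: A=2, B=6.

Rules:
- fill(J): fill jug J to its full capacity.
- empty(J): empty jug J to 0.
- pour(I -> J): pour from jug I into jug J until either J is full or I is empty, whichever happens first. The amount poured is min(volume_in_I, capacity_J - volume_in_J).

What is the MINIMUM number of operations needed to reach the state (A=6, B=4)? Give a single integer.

Answer: 2

Derivation:
BFS from (A=2, B=6). One shortest path:
  1. fill(B) -> (A=2 B=8)
  2. pour(B -> A) -> (A=6 B=4)
Reached target in 2 moves.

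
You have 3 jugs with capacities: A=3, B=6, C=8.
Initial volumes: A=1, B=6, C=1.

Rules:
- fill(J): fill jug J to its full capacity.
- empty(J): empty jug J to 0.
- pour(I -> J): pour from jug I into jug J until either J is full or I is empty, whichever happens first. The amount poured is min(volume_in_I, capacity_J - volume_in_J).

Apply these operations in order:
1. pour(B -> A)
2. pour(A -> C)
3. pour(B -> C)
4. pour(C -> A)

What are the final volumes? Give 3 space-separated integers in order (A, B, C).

Step 1: pour(B -> A) -> (A=3 B=4 C=1)
Step 2: pour(A -> C) -> (A=0 B=4 C=4)
Step 3: pour(B -> C) -> (A=0 B=0 C=8)
Step 4: pour(C -> A) -> (A=3 B=0 C=5)

Answer: 3 0 5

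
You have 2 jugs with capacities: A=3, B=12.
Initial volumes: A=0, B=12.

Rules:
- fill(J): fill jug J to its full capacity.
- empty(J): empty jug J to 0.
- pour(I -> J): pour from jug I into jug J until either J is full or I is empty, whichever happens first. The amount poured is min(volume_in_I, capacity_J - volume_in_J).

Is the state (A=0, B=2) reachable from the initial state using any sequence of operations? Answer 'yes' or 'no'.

BFS explored all 10 reachable states.
Reachable set includes: (0,0), (0,3), (0,6), (0,9), (0,12), (3,0), (3,3), (3,6), (3,9), (3,12)
Target (A=0, B=2) not in reachable set → no.

Answer: no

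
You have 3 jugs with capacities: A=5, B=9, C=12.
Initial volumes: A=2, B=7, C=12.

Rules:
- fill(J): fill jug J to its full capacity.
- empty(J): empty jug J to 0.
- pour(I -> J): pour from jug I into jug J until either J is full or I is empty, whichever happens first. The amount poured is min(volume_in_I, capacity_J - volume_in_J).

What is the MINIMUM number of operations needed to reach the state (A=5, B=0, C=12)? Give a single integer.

Answer: 2

Derivation:
BFS from (A=2, B=7, C=12). One shortest path:
  1. fill(A) -> (A=5 B=7 C=12)
  2. empty(B) -> (A=5 B=0 C=12)
Reached target in 2 moves.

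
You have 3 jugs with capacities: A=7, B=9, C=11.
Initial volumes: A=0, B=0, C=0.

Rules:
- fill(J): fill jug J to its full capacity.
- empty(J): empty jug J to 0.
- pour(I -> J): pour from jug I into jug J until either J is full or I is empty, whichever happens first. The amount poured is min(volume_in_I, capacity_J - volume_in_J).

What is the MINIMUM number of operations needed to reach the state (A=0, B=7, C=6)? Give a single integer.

BFS from (A=0, B=0, C=0). One shortest path:
  1. fill(B) -> (A=0 B=9 C=0)
  2. fill(C) -> (A=0 B=9 C=11)
  3. pour(B -> A) -> (A=7 B=2 C=11)
  4. empty(A) -> (A=0 B=2 C=11)
  5. pour(B -> A) -> (A=2 B=0 C=11)
  6. pour(C -> A) -> (A=7 B=0 C=6)
  7. pour(A -> B) -> (A=0 B=7 C=6)
Reached target in 7 moves.

Answer: 7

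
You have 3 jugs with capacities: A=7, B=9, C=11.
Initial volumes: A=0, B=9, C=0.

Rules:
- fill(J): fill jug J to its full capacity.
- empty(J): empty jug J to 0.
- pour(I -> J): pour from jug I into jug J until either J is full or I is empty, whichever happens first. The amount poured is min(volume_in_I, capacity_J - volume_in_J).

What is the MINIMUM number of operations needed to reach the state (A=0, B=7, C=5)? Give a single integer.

Answer: 7

Derivation:
BFS from (A=0, B=9, C=0). One shortest path:
  1. fill(A) -> (A=7 B=9 C=0)
  2. pour(A -> C) -> (A=0 B=9 C=7)
  3. fill(A) -> (A=7 B=9 C=7)
  4. pour(B -> C) -> (A=7 B=5 C=11)
  5. empty(C) -> (A=7 B=5 C=0)
  6. pour(B -> C) -> (A=7 B=0 C=5)
  7. pour(A -> B) -> (A=0 B=7 C=5)
Reached target in 7 moves.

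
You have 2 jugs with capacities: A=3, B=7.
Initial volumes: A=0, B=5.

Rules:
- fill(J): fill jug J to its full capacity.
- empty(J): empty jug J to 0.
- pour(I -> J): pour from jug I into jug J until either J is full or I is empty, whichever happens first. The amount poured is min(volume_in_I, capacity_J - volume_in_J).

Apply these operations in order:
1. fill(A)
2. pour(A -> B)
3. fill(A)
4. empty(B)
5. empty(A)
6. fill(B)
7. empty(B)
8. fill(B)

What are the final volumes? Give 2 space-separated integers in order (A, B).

Answer: 0 7

Derivation:
Step 1: fill(A) -> (A=3 B=5)
Step 2: pour(A -> B) -> (A=1 B=7)
Step 3: fill(A) -> (A=3 B=7)
Step 4: empty(B) -> (A=3 B=0)
Step 5: empty(A) -> (A=0 B=0)
Step 6: fill(B) -> (A=0 B=7)
Step 7: empty(B) -> (A=0 B=0)
Step 8: fill(B) -> (A=0 B=7)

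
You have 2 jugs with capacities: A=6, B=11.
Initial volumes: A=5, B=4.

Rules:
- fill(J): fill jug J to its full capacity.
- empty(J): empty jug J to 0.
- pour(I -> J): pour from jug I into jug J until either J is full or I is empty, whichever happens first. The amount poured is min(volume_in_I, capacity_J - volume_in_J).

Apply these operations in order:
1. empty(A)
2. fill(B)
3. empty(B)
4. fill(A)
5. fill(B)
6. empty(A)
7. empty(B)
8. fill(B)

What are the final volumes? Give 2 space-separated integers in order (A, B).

Answer: 0 11

Derivation:
Step 1: empty(A) -> (A=0 B=4)
Step 2: fill(B) -> (A=0 B=11)
Step 3: empty(B) -> (A=0 B=0)
Step 4: fill(A) -> (A=6 B=0)
Step 5: fill(B) -> (A=6 B=11)
Step 6: empty(A) -> (A=0 B=11)
Step 7: empty(B) -> (A=0 B=0)
Step 8: fill(B) -> (A=0 B=11)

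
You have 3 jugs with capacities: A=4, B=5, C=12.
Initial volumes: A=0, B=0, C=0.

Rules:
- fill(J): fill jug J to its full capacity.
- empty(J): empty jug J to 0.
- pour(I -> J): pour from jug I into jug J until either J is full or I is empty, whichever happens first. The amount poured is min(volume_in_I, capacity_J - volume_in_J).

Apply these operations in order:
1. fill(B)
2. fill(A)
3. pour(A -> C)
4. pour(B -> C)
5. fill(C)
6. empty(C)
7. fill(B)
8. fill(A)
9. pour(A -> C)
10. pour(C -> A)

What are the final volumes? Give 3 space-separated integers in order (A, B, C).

Step 1: fill(B) -> (A=0 B=5 C=0)
Step 2: fill(A) -> (A=4 B=5 C=0)
Step 3: pour(A -> C) -> (A=0 B=5 C=4)
Step 4: pour(B -> C) -> (A=0 B=0 C=9)
Step 5: fill(C) -> (A=0 B=0 C=12)
Step 6: empty(C) -> (A=0 B=0 C=0)
Step 7: fill(B) -> (A=0 B=5 C=0)
Step 8: fill(A) -> (A=4 B=5 C=0)
Step 9: pour(A -> C) -> (A=0 B=5 C=4)
Step 10: pour(C -> A) -> (A=4 B=5 C=0)

Answer: 4 5 0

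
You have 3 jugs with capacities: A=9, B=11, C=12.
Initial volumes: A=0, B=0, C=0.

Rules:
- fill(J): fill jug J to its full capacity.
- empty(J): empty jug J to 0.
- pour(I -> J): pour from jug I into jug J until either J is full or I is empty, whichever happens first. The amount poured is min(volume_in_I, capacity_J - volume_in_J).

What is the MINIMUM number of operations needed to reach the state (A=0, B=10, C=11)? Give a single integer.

Answer: 7

Derivation:
BFS from (A=0, B=0, C=0). One shortest path:
  1. fill(C) -> (A=0 B=0 C=12)
  2. pour(C -> B) -> (A=0 B=11 C=1)
  3. pour(C -> A) -> (A=1 B=11 C=0)
  4. pour(B -> C) -> (A=1 B=0 C=11)
  5. pour(A -> B) -> (A=0 B=1 C=11)
  6. fill(A) -> (A=9 B=1 C=11)
  7. pour(A -> B) -> (A=0 B=10 C=11)
Reached target in 7 moves.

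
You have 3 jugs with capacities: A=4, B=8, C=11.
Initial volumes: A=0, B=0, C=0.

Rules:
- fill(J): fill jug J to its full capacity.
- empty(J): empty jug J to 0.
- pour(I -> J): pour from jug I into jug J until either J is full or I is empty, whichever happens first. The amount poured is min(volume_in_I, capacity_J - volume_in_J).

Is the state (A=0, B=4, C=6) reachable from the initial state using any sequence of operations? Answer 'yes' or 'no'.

Answer: yes

Derivation:
BFS from (A=0, B=0, C=0):
  1. fill(C) -> (A=0 B=0 C=11)
  2. pour(C -> B) -> (A=0 B=8 C=3)
  3. empty(B) -> (A=0 B=0 C=3)
  4. pour(C -> B) -> (A=0 B=3 C=0)
  5. fill(C) -> (A=0 B=3 C=11)
  6. pour(C -> B) -> (A=0 B=8 C=6)
  7. pour(B -> A) -> (A=4 B=4 C=6)
  8. empty(A) -> (A=0 B=4 C=6)
Target reached → yes.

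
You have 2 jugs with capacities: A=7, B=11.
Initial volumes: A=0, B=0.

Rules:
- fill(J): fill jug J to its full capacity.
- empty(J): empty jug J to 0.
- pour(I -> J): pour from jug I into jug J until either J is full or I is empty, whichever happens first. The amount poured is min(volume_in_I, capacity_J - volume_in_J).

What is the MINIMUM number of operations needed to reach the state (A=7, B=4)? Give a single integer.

Answer: 2

Derivation:
BFS from (A=0, B=0). One shortest path:
  1. fill(B) -> (A=0 B=11)
  2. pour(B -> A) -> (A=7 B=4)
Reached target in 2 moves.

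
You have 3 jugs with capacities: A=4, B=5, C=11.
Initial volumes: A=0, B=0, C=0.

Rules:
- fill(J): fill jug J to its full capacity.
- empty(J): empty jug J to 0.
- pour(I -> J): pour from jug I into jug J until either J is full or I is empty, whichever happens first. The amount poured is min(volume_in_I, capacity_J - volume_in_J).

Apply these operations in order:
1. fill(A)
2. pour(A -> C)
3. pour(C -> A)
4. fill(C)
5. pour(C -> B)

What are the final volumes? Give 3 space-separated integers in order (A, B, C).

Answer: 4 5 6

Derivation:
Step 1: fill(A) -> (A=4 B=0 C=0)
Step 2: pour(A -> C) -> (A=0 B=0 C=4)
Step 3: pour(C -> A) -> (A=4 B=0 C=0)
Step 4: fill(C) -> (A=4 B=0 C=11)
Step 5: pour(C -> B) -> (A=4 B=5 C=6)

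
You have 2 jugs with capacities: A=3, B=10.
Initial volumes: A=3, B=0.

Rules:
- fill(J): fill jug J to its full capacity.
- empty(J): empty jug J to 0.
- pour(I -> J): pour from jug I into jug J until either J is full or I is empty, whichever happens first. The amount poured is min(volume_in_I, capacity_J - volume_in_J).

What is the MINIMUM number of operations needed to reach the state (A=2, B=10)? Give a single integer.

Answer: 7

Derivation:
BFS from (A=3, B=0). One shortest path:
  1. pour(A -> B) -> (A=0 B=3)
  2. fill(A) -> (A=3 B=3)
  3. pour(A -> B) -> (A=0 B=6)
  4. fill(A) -> (A=3 B=6)
  5. pour(A -> B) -> (A=0 B=9)
  6. fill(A) -> (A=3 B=9)
  7. pour(A -> B) -> (A=2 B=10)
Reached target in 7 moves.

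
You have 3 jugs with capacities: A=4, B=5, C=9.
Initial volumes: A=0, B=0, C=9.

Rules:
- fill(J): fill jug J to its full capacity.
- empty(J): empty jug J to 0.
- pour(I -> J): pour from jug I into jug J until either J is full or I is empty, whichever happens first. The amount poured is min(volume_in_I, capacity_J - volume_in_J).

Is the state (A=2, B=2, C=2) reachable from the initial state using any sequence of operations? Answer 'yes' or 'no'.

BFS explored all 204 reachable states.
Reachable set includes: (0,0,0), (0,0,1), (0,0,2), (0,0,3), (0,0,4), (0,0,5), (0,0,6), (0,0,7), (0,0,8), (0,0,9), (0,1,0), (0,1,1) ...
Target (A=2, B=2, C=2) not in reachable set → no.

Answer: no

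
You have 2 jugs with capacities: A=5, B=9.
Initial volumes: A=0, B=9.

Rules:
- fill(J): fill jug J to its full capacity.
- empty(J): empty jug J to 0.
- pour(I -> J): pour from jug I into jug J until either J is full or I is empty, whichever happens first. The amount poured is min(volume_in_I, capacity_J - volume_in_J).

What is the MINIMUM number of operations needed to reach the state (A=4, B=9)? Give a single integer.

BFS from (A=0, B=9). One shortest path:
  1. pour(B -> A) -> (A=5 B=4)
  2. empty(A) -> (A=0 B=4)
  3. pour(B -> A) -> (A=4 B=0)
  4. fill(B) -> (A=4 B=9)
Reached target in 4 moves.

Answer: 4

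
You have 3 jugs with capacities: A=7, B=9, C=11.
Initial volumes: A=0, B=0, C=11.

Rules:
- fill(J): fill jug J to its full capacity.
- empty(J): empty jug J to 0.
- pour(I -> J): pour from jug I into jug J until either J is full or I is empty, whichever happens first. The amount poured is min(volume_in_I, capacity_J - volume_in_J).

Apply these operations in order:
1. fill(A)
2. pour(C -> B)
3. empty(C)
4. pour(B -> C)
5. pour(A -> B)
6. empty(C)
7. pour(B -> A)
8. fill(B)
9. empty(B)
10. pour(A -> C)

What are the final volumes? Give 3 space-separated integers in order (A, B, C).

Step 1: fill(A) -> (A=7 B=0 C=11)
Step 2: pour(C -> B) -> (A=7 B=9 C=2)
Step 3: empty(C) -> (A=7 B=9 C=0)
Step 4: pour(B -> C) -> (A=7 B=0 C=9)
Step 5: pour(A -> B) -> (A=0 B=7 C=9)
Step 6: empty(C) -> (A=0 B=7 C=0)
Step 7: pour(B -> A) -> (A=7 B=0 C=0)
Step 8: fill(B) -> (A=7 B=9 C=0)
Step 9: empty(B) -> (A=7 B=0 C=0)
Step 10: pour(A -> C) -> (A=0 B=0 C=7)

Answer: 0 0 7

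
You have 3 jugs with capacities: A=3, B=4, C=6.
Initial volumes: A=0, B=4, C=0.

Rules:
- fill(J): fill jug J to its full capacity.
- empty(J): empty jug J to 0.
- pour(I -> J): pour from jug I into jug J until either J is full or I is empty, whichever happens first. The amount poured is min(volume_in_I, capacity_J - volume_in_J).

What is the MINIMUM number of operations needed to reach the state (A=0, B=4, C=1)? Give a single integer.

Answer: 4

Derivation:
BFS from (A=0, B=4, C=0). One shortest path:
  1. pour(B -> A) -> (A=3 B=1 C=0)
  2. empty(A) -> (A=0 B=1 C=0)
  3. pour(B -> C) -> (A=0 B=0 C=1)
  4. fill(B) -> (A=0 B=4 C=1)
Reached target in 4 moves.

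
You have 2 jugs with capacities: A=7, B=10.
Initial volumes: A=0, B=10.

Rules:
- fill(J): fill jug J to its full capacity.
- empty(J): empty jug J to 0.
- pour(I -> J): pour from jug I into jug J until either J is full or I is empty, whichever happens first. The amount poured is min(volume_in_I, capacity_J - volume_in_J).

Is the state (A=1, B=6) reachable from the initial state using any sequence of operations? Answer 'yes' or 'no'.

BFS explored all 34 reachable states.
Reachable set includes: (0,0), (0,1), (0,2), (0,3), (0,4), (0,5), (0,6), (0,7), (0,8), (0,9), (0,10), (1,0) ...
Target (A=1, B=6) not in reachable set → no.

Answer: no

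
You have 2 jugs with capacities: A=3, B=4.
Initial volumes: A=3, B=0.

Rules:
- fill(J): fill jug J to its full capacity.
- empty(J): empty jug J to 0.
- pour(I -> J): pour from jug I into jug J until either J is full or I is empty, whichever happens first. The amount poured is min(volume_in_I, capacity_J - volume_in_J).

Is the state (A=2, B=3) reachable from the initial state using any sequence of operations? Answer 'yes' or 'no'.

BFS explored all 14 reachable states.
Reachable set includes: (0,0), (0,1), (0,2), (0,3), (0,4), (1,0), (1,4), (2,0), (2,4), (3,0), (3,1), (3,2) ...
Target (A=2, B=3) not in reachable set → no.

Answer: no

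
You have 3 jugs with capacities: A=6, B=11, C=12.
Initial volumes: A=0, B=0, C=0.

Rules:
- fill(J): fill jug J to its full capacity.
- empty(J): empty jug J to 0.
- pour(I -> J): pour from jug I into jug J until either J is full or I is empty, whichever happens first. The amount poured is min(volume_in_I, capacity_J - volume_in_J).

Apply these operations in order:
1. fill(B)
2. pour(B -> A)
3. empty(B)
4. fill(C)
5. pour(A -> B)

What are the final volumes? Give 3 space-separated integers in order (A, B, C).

Step 1: fill(B) -> (A=0 B=11 C=0)
Step 2: pour(B -> A) -> (A=6 B=5 C=0)
Step 3: empty(B) -> (A=6 B=0 C=0)
Step 4: fill(C) -> (A=6 B=0 C=12)
Step 5: pour(A -> B) -> (A=0 B=6 C=12)

Answer: 0 6 12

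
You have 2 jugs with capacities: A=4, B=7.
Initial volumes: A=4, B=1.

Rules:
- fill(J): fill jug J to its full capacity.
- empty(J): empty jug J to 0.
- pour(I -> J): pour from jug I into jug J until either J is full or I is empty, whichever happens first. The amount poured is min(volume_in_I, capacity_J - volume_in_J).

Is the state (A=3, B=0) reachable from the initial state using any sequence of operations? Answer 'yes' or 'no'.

BFS from (A=4, B=1):
  1. empty(A) -> (A=0 B=1)
  2. fill(B) -> (A=0 B=7)
  3. pour(B -> A) -> (A=4 B=3)
  4. empty(A) -> (A=0 B=3)
  5. pour(B -> A) -> (A=3 B=0)
Target reached → yes.

Answer: yes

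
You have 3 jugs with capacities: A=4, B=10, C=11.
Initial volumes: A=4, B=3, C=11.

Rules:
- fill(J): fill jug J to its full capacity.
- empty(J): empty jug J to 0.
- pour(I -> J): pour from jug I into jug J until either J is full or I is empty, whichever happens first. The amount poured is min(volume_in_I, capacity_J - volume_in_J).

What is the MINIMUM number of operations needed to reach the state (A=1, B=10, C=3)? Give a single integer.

Answer: 5

Derivation:
BFS from (A=4, B=3, C=11). One shortest path:
  1. empty(A) -> (A=0 B=3 C=11)
  2. pour(C -> A) -> (A=4 B=3 C=7)
  3. pour(A -> B) -> (A=0 B=7 C=7)
  4. pour(C -> A) -> (A=4 B=7 C=3)
  5. pour(A -> B) -> (A=1 B=10 C=3)
Reached target in 5 moves.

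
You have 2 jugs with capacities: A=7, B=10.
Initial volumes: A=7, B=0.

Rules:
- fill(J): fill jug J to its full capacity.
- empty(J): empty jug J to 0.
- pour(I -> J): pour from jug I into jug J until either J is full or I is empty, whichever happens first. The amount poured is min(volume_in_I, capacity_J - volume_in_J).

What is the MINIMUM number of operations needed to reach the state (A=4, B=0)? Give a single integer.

BFS from (A=7, B=0). One shortest path:
  1. pour(A -> B) -> (A=0 B=7)
  2. fill(A) -> (A=7 B=7)
  3. pour(A -> B) -> (A=4 B=10)
  4. empty(B) -> (A=4 B=0)
Reached target in 4 moves.

Answer: 4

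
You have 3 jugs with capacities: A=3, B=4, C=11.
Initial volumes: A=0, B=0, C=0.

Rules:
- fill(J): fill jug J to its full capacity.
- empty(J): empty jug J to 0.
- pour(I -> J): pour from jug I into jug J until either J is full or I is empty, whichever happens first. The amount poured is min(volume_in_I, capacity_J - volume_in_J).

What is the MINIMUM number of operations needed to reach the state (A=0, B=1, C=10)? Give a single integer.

BFS from (A=0, B=0, C=0). One shortest path:
  1. fill(C) -> (A=0 B=0 C=11)
  2. pour(C -> B) -> (A=0 B=4 C=7)
  3. pour(B -> A) -> (A=3 B=1 C=7)
  4. pour(A -> C) -> (A=0 B=1 C=10)
Reached target in 4 moves.

Answer: 4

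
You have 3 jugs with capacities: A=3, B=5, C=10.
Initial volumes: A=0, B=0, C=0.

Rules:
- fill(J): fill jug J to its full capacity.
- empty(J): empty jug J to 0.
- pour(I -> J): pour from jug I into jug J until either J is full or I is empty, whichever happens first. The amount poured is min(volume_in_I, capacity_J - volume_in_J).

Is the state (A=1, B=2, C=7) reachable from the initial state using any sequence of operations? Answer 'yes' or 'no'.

Answer: no

Derivation:
BFS explored all 192 reachable states.
Reachable set includes: (0,0,0), (0,0,1), (0,0,2), (0,0,3), (0,0,4), (0,0,5), (0,0,6), (0,0,7), (0,0,8), (0,0,9), (0,0,10), (0,1,0) ...
Target (A=1, B=2, C=7) not in reachable set → no.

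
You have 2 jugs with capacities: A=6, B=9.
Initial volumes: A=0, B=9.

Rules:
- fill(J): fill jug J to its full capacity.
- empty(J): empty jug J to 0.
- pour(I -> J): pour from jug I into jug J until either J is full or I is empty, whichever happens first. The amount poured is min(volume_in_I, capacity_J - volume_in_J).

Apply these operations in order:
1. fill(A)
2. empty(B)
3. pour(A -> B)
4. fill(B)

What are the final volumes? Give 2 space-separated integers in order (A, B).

Answer: 0 9

Derivation:
Step 1: fill(A) -> (A=6 B=9)
Step 2: empty(B) -> (A=6 B=0)
Step 3: pour(A -> B) -> (A=0 B=6)
Step 4: fill(B) -> (A=0 B=9)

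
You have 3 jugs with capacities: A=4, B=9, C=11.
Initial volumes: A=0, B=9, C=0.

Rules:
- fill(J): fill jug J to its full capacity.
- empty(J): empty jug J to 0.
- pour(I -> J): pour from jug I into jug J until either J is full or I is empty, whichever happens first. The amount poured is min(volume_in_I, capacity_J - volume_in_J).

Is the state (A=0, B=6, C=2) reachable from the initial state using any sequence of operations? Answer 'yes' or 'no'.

Answer: yes

Derivation:
BFS from (A=0, B=9, C=0):
  1. fill(A) -> (A=4 B=9 C=0)
  2. pour(B -> C) -> (A=4 B=0 C=9)
  3. pour(A -> C) -> (A=2 B=0 C=11)
  4. pour(C -> B) -> (A=2 B=9 C=2)
  5. empty(B) -> (A=2 B=0 C=2)
  6. pour(A -> B) -> (A=0 B=2 C=2)
  7. fill(A) -> (A=4 B=2 C=2)
  8. pour(A -> B) -> (A=0 B=6 C=2)
Target reached → yes.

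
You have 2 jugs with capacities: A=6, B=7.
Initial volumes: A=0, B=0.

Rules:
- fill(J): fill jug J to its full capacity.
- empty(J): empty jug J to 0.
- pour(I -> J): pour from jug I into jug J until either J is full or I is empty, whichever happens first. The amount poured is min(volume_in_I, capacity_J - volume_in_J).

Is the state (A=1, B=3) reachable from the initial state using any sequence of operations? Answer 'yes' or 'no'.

Answer: no

Derivation:
BFS explored all 26 reachable states.
Reachable set includes: (0,0), (0,1), (0,2), (0,3), (0,4), (0,5), (0,6), (0,7), (1,0), (1,7), (2,0), (2,7) ...
Target (A=1, B=3) not in reachable set → no.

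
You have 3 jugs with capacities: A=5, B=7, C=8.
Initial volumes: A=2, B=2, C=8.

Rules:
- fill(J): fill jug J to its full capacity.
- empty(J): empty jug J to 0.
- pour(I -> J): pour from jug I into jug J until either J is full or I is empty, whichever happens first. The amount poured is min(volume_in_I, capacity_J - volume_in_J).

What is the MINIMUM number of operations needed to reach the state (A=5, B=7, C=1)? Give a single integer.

BFS from (A=2, B=2, C=8). One shortest path:
  1. fill(A) -> (A=5 B=2 C=8)
  2. empty(B) -> (A=5 B=0 C=8)
  3. pour(C -> B) -> (A=5 B=7 C=1)
Reached target in 3 moves.

Answer: 3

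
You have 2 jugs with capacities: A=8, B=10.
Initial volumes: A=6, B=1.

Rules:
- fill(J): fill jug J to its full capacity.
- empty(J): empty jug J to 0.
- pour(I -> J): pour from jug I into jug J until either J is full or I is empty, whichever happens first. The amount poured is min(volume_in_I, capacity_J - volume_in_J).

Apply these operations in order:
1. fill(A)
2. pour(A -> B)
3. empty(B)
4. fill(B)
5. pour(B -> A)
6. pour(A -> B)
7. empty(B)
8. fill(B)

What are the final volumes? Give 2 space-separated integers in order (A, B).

Answer: 0 10

Derivation:
Step 1: fill(A) -> (A=8 B=1)
Step 2: pour(A -> B) -> (A=0 B=9)
Step 3: empty(B) -> (A=0 B=0)
Step 4: fill(B) -> (A=0 B=10)
Step 5: pour(B -> A) -> (A=8 B=2)
Step 6: pour(A -> B) -> (A=0 B=10)
Step 7: empty(B) -> (A=0 B=0)
Step 8: fill(B) -> (A=0 B=10)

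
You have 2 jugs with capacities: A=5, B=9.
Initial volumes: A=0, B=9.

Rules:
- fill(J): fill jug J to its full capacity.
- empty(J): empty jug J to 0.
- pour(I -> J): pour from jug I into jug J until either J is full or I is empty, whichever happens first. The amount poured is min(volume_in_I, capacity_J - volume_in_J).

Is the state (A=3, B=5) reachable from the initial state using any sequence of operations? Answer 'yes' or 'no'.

Answer: no

Derivation:
BFS explored all 28 reachable states.
Reachable set includes: (0,0), (0,1), (0,2), (0,3), (0,4), (0,5), (0,6), (0,7), (0,8), (0,9), (1,0), (1,9) ...
Target (A=3, B=5) not in reachable set → no.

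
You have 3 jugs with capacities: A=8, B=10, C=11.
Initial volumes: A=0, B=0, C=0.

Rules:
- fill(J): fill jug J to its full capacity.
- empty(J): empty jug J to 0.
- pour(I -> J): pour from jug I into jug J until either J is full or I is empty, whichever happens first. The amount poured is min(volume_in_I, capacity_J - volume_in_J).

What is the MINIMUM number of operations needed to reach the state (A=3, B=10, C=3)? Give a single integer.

Answer: 7

Derivation:
BFS from (A=0, B=0, C=0). One shortest path:
  1. fill(A) -> (A=8 B=0 C=0)
  2. pour(A -> B) -> (A=0 B=8 C=0)
  3. fill(A) -> (A=8 B=8 C=0)
  4. pour(A -> C) -> (A=0 B=8 C=8)
  5. pour(B -> C) -> (A=0 B=5 C=11)
  6. pour(C -> A) -> (A=8 B=5 C=3)
  7. pour(A -> B) -> (A=3 B=10 C=3)
Reached target in 7 moves.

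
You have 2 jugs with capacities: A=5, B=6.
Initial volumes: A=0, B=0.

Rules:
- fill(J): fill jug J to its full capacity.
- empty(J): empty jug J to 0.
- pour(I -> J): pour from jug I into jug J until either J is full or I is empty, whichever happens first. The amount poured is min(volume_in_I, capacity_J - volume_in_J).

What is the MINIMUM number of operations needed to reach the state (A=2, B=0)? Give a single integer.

BFS from (A=0, B=0). One shortest path:
  1. fill(B) -> (A=0 B=6)
  2. pour(B -> A) -> (A=5 B=1)
  3. empty(A) -> (A=0 B=1)
  4. pour(B -> A) -> (A=1 B=0)
  5. fill(B) -> (A=1 B=6)
  6. pour(B -> A) -> (A=5 B=2)
  7. empty(A) -> (A=0 B=2)
  8. pour(B -> A) -> (A=2 B=0)
Reached target in 8 moves.

Answer: 8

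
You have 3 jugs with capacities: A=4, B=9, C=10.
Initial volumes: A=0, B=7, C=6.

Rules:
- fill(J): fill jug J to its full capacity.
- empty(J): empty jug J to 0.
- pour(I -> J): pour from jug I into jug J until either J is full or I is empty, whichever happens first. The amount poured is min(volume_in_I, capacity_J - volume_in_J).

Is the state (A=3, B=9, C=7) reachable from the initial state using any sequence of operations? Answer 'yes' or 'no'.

BFS from (A=0, B=7, C=6):
  1. pour(B -> A) -> (A=4 B=3 C=6)
  2. empty(A) -> (A=0 B=3 C=6)
  3. pour(B -> A) -> (A=3 B=0 C=6)
  4. pour(C -> B) -> (A=3 B=6 C=0)
  5. fill(C) -> (A=3 B=6 C=10)
  6. pour(C -> B) -> (A=3 B=9 C=7)
Target reached → yes.

Answer: yes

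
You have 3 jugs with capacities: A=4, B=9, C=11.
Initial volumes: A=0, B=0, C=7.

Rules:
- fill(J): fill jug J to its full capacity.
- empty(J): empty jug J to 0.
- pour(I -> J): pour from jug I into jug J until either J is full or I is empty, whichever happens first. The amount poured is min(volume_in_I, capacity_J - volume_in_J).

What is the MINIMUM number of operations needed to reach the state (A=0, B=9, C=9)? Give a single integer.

Answer: 3

Derivation:
BFS from (A=0, B=0, C=7). One shortest path:
  1. pour(C -> B) -> (A=0 B=7 C=0)
  2. fill(C) -> (A=0 B=7 C=11)
  3. pour(C -> B) -> (A=0 B=9 C=9)
Reached target in 3 moves.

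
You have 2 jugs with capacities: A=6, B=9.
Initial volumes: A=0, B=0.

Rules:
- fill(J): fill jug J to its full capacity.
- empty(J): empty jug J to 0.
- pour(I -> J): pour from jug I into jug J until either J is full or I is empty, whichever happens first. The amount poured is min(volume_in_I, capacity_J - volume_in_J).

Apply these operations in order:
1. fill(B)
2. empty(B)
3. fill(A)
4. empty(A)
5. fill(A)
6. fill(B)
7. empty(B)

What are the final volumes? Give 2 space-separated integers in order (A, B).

Step 1: fill(B) -> (A=0 B=9)
Step 2: empty(B) -> (A=0 B=0)
Step 3: fill(A) -> (A=6 B=0)
Step 4: empty(A) -> (A=0 B=0)
Step 5: fill(A) -> (A=6 B=0)
Step 6: fill(B) -> (A=6 B=9)
Step 7: empty(B) -> (A=6 B=0)

Answer: 6 0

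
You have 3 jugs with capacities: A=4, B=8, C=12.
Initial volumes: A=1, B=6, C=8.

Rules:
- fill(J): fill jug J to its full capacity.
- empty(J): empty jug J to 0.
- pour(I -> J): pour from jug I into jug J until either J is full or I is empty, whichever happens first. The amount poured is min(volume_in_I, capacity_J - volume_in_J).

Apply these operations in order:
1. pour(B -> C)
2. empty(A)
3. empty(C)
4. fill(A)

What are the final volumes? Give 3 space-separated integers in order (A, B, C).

Answer: 4 2 0

Derivation:
Step 1: pour(B -> C) -> (A=1 B=2 C=12)
Step 2: empty(A) -> (A=0 B=2 C=12)
Step 3: empty(C) -> (A=0 B=2 C=0)
Step 4: fill(A) -> (A=4 B=2 C=0)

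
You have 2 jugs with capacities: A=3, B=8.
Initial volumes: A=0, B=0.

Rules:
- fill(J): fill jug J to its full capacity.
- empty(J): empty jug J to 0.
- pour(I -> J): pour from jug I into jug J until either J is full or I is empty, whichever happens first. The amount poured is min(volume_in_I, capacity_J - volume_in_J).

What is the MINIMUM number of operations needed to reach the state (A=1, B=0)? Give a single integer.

BFS from (A=0, B=0). One shortest path:
  1. fill(A) -> (A=3 B=0)
  2. pour(A -> B) -> (A=0 B=3)
  3. fill(A) -> (A=3 B=3)
  4. pour(A -> B) -> (A=0 B=6)
  5. fill(A) -> (A=3 B=6)
  6. pour(A -> B) -> (A=1 B=8)
  7. empty(B) -> (A=1 B=0)
Reached target in 7 moves.

Answer: 7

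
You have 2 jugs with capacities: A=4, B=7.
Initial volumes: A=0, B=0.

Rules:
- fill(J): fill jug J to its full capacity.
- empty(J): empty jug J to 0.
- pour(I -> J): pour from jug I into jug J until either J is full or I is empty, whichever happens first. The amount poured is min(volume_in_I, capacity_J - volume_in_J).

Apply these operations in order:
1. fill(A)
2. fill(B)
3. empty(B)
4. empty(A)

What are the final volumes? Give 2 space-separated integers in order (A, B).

Answer: 0 0

Derivation:
Step 1: fill(A) -> (A=4 B=0)
Step 2: fill(B) -> (A=4 B=7)
Step 3: empty(B) -> (A=4 B=0)
Step 4: empty(A) -> (A=0 B=0)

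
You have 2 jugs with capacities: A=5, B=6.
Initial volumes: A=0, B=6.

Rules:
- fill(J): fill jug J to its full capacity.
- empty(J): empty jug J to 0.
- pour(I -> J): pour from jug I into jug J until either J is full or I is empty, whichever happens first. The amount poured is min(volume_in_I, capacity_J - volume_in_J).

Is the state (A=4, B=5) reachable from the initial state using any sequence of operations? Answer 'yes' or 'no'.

Answer: no

Derivation:
BFS explored all 22 reachable states.
Reachable set includes: (0,0), (0,1), (0,2), (0,3), (0,4), (0,5), (0,6), (1,0), (1,6), (2,0), (2,6), (3,0) ...
Target (A=4, B=5) not in reachable set → no.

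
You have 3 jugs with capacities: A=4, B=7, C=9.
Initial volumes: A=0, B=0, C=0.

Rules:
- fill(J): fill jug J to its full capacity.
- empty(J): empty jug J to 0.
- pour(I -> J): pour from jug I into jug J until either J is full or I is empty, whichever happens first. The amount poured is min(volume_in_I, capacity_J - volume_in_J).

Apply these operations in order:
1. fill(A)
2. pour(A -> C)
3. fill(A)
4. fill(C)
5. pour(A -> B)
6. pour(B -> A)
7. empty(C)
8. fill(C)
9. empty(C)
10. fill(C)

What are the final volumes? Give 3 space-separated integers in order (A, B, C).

Answer: 4 0 9

Derivation:
Step 1: fill(A) -> (A=4 B=0 C=0)
Step 2: pour(A -> C) -> (A=0 B=0 C=4)
Step 3: fill(A) -> (A=4 B=0 C=4)
Step 4: fill(C) -> (A=4 B=0 C=9)
Step 5: pour(A -> B) -> (A=0 B=4 C=9)
Step 6: pour(B -> A) -> (A=4 B=0 C=9)
Step 7: empty(C) -> (A=4 B=0 C=0)
Step 8: fill(C) -> (A=4 B=0 C=9)
Step 9: empty(C) -> (A=4 B=0 C=0)
Step 10: fill(C) -> (A=4 B=0 C=9)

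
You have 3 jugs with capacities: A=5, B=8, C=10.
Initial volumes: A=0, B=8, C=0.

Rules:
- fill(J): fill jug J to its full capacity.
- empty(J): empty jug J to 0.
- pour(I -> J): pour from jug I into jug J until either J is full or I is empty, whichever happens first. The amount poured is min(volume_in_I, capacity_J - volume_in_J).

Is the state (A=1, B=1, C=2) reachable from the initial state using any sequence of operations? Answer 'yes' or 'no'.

BFS explored all 342 reachable states.
Reachable set includes: (0,0,0), (0,0,1), (0,0,2), (0,0,3), (0,0,4), (0,0,5), (0,0,6), (0,0,7), (0,0,8), (0,0,9), (0,0,10), (0,1,0) ...
Target (A=1, B=1, C=2) not in reachable set → no.

Answer: no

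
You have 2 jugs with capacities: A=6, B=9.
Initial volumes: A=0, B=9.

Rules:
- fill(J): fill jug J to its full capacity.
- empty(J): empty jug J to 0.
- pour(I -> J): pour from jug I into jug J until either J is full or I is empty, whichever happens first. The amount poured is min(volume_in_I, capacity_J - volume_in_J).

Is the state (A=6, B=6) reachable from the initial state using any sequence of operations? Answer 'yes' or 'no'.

Answer: yes

Derivation:
BFS from (A=0, B=9):
  1. fill(A) -> (A=6 B=9)
  2. empty(B) -> (A=6 B=0)
  3. pour(A -> B) -> (A=0 B=6)
  4. fill(A) -> (A=6 B=6)
Target reached → yes.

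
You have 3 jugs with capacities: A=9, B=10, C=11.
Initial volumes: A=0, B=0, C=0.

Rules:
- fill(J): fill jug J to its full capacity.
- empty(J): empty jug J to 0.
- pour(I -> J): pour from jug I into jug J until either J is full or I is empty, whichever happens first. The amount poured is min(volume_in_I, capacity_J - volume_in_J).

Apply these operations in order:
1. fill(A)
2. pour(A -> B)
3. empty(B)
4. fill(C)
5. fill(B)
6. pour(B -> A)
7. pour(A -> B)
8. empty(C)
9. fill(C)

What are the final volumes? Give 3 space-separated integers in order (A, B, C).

Step 1: fill(A) -> (A=9 B=0 C=0)
Step 2: pour(A -> B) -> (A=0 B=9 C=0)
Step 3: empty(B) -> (A=0 B=0 C=0)
Step 4: fill(C) -> (A=0 B=0 C=11)
Step 5: fill(B) -> (A=0 B=10 C=11)
Step 6: pour(B -> A) -> (A=9 B=1 C=11)
Step 7: pour(A -> B) -> (A=0 B=10 C=11)
Step 8: empty(C) -> (A=0 B=10 C=0)
Step 9: fill(C) -> (A=0 B=10 C=11)

Answer: 0 10 11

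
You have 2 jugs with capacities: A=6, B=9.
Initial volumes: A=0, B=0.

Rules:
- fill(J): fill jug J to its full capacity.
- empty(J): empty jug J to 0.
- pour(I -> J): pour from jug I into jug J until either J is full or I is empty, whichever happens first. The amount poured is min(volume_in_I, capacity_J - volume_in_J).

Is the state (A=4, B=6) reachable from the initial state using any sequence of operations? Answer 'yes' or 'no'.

BFS explored all 10 reachable states.
Reachable set includes: (0,0), (0,3), (0,6), (0,9), (3,0), (3,9), (6,0), (6,3), (6,6), (6,9)
Target (A=4, B=6) not in reachable set → no.

Answer: no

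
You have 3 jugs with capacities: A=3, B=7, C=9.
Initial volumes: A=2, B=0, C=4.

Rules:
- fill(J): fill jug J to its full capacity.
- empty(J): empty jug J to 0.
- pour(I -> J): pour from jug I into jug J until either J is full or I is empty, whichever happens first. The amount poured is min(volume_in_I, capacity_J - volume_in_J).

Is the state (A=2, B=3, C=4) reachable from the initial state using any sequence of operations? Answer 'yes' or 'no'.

Answer: no

Derivation:
BFS explored all 224 reachable states.
Reachable set includes: (0,0,0), (0,0,1), (0,0,2), (0,0,3), (0,0,4), (0,0,5), (0,0,6), (0,0,7), (0,0,8), (0,0,9), (0,1,0), (0,1,1) ...
Target (A=2, B=3, C=4) not in reachable set → no.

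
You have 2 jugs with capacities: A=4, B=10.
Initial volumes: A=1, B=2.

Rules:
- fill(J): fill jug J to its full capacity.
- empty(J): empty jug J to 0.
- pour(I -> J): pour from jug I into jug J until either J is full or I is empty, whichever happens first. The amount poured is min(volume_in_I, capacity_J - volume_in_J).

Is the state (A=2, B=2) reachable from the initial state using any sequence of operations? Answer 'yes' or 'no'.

Answer: no

Derivation:
BFS explored all 29 reachable states.
Reachable set includes: (0,0), (0,1), (0,2), (0,3), (0,4), (0,5), (0,6), (0,7), (0,8), (0,9), (0,10), (1,0) ...
Target (A=2, B=2) not in reachable set → no.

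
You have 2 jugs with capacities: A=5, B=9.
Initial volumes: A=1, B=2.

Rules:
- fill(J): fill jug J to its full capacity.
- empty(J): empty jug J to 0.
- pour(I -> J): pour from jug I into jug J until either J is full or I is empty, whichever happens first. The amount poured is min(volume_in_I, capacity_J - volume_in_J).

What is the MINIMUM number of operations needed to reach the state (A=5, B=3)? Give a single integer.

BFS from (A=1, B=2). One shortest path:
  1. pour(A -> B) -> (A=0 B=3)
  2. fill(A) -> (A=5 B=3)
Reached target in 2 moves.

Answer: 2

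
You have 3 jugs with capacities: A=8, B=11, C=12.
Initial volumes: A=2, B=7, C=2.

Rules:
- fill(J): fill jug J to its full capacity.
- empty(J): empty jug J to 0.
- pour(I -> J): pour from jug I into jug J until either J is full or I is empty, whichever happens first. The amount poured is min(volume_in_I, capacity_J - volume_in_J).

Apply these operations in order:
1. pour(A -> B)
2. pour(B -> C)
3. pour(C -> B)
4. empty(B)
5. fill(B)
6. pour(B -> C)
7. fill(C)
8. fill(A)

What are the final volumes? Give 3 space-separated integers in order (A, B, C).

Step 1: pour(A -> B) -> (A=0 B=9 C=2)
Step 2: pour(B -> C) -> (A=0 B=0 C=11)
Step 3: pour(C -> B) -> (A=0 B=11 C=0)
Step 4: empty(B) -> (A=0 B=0 C=0)
Step 5: fill(B) -> (A=0 B=11 C=0)
Step 6: pour(B -> C) -> (A=0 B=0 C=11)
Step 7: fill(C) -> (A=0 B=0 C=12)
Step 8: fill(A) -> (A=8 B=0 C=12)

Answer: 8 0 12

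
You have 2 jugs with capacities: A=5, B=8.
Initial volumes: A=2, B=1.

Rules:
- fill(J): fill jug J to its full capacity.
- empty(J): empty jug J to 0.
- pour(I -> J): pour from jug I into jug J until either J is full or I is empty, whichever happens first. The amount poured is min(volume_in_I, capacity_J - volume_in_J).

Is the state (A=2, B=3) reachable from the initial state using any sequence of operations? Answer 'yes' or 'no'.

BFS explored all 27 reachable states.
Reachable set includes: (0,0), (0,1), (0,2), (0,3), (0,4), (0,5), (0,6), (0,7), (0,8), (1,0), (1,8), (2,0) ...
Target (A=2, B=3) not in reachable set → no.

Answer: no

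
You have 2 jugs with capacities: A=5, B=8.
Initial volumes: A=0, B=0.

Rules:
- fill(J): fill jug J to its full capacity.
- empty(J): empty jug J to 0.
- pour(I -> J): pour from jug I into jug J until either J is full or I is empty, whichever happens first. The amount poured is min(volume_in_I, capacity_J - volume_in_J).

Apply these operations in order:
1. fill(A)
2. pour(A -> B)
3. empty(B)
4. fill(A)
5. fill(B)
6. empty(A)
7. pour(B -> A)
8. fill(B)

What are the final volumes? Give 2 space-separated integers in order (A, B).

Answer: 5 8

Derivation:
Step 1: fill(A) -> (A=5 B=0)
Step 2: pour(A -> B) -> (A=0 B=5)
Step 3: empty(B) -> (A=0 B=0)
Step 4: fill(A) -> (A=5 B=0)
Step 5: fill(B) -> (A=5 B=8)
Step 6: empty(A) -> (A=0 B=8)
Step 7: pour(B -> A) -> (A=5 B=3)
Step 8: fill(B) -> (A=5 B=8)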